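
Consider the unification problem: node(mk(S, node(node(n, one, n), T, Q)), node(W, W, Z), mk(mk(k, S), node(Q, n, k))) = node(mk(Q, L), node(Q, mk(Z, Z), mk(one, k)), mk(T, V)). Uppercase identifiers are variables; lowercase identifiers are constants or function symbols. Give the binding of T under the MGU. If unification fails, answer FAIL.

mk(k, mk(mk(one, k), mk(one, k)))

Decompose node/3: mk(S, node(node(n, one, n), T, Q)) = mk(Q, L),  node(W, W, Z) = node(Q, mk(Z, Z), mk(one, k)),  mk(mk(k, S), node(Q, n, k)) = mk(T, V).
Decompose mk/2: S = Q,  node(node(n, one, n), T, Q) = L.
Bind S := Q; substituting into the one remaining equation that mentions S gives: mk(mk(k, Q), node(Q, n, k)) = mk(T, V).
Bind L := node(node(n, one, n), T, Q); no other remaining equation mentions L.
Decompose node/3: W = Q,  W = mk(Z, Z),  Z = mk(one, k).
Bind W := Q; substituting into the one remaining equation that mentions W gives: Q = mk(Z, Z).
Bind Q := mk(Z, Z); substituting into the one remaining equation that mentions Q gives: mk(mk(k, mk(Z, Z)), node(mk(Z, Z), n, k)) = mk(T, V). Substituting into the earlier bindings gives S := mk(Z, Z), L := node(node(n, one, n), T, mk(Z, Z)), W := mk(Z, Z).
Bind Z := mk(one, k); substituting into the remaining equation gives: mk(mk(k, mk(mk(one, k), mk(one, k))), node(mk(mk(one, k), mk(one, k)), n, k)) = mk(T, V). Substituting into the earlier bindings gives S := mk(mk(one, k), mk(one, k)), L := node(node(n, one, n), T, mk(mk(one, k), mk(one, k))), W := mk(mk(one, k), mk(one, k)), Q := mk(mk(one, k), mk(one, k)).
Decompose mk/2: mk(k, mk(mk(one, k), mk(one, k))) = T,  node(mk(mk(one, k), mk(one, k)), n, k) = V.
Bind T := mk(k, mk(mk(one, k), mk(one, k))); no other remaining equation mentions T. Substituting into the earlier binding gives L := node(node(n, one, n), mk(k, mk(mk(one, k), mk(one, k))), mk(mk(one, k), mk(one, k))).
Bind V := node(mk(mk(one, k), mk(one, k)), n, k).
MGU = { S := mk(mk(one, k), mk(one, k)), L := node(node(n, one, n), mk(k, mk(mk(one, k), mk(one, k))), mk(mk(one, k), mk(one, k))), W := mk(mk(one, k), mk(one, k)), Q := mk(mk(one, k), mk(one, k)), Z := mk(one, k), T := mk(k, mk(mk(one, k), mk(one, k))), V := node(mk(mk(one, k), mk(one, k)), n, k) }, so T := mk(k, mk(mk(one, k), mk(one, k))).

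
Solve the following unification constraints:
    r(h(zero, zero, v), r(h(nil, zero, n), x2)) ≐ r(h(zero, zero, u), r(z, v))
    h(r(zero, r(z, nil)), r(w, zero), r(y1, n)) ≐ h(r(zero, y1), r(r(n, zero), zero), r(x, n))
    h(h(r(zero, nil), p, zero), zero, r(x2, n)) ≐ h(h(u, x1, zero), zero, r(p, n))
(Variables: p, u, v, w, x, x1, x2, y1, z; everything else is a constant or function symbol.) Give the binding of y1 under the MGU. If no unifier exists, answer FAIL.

Decompose r/2: h(zero, zero, v) ≐ h(zero, zero, u),  r(h(nil, zero, n), x2) ≐ r(z, v).
Decompose h/3: zero ≐ zero,  zero ≐ zero,  v ≐ u.
Delete trivial equation zero ≐ zero.
Delete trivial equation zero ≐ zero.
Bind v := u; substituting into the one remaining equation that mentions v gives: r(h(nil, zero, n), x2) ≐ r(z, u).
Decompose r/2: h(nil, zero, n) ≐ z,  x2 ≐ u.
Bind z := h(nil, zero, n); substituting into the one remaining equation that mentions z gives: h(r(zero, r(h(nil, zero, n), nil)), r(w, zero), r(y1, n)) ≐ h(r(zero, y1), r(r(n, zero), zero), r(x, n)).
Bind x2 := u; substituting into the one remaining equation that mentions x2 gives: h(h(r(zero, nil), p, zero), zero, r(u, n)) ≐ h(h(u, x1, zero), zero, r(p, n)).
Decompose h/3: r(zero, r(h(nil, zero, n), nil)) ≐ r(zero, y1),  r(w, zero) ≐ r(r(n, zero), zero),  r(y1, n) ≐ r(x, n).
Decompose r/2: zero ≐ zero,  r(h(nil, zero, n), nil) ≐ y1.
Delete trivial equation zero ≐ zero.
Bind y1 := r(h(nil, zero, n), nil); substituting into the one remaining equation that mentions y1 gives: r(r(h(nil, zero, n), nil), n) ≐ r(x, n).
Decompose r/2: w ≐ r(n, zero),  zero ≐ zero.
Bind w := r(n, zero); no other remaining equation mentions w.
Delete trivial equation zero ≐ zero.
Decompose r/2: r(h(nil, zero, n), nil) ≐ x,  n ≐ n.
Bind x := r(h(nil, zero, n), nil); no other remaining equation mentions x.
Delete trivial equation n ≐ n.
Decompose h/3: h(r(zero, nil), p, zero) ≐ h(u, x1, zero),  zero ≐ zero,  r(u, n) ≐ r(p, n).
Decompose h/3: r(zero, nil) ≐ u,  p ≐ x1,  zero ≐ zero.
Bind u := r(zero, nil); substituting into the one remaining equation that mentions u gives: r(r(zero, nil), n) ≐ r(p, n). Substituting into the earlier bindings gives v := r(zero, nil), x2 := r(zero, nil).
Bind p := x1; substituting into the one remaining equation that mentions p gives: r(r(zero, nil), n) ≐ r(x1, n).
Delete trivial equation zero ≐ zero.
Delete trivial equation zero ≐ zero.
Decompose r/2: r(zero, nil) ≐ x1,  n ≐ n.
Bind x1 := r(zero, nil); no other remaining equation mentions x1. Substituting into the earlier binding gives p := r(zero, nil).
Delete trivial equation n ≐ n.
MGU = { v := r(zero, nil), z := h(nil, zero, n), x2 := r(zero, nil), y1 := r(h(nil, zero, n), nil), w := r(n, zero), x := r(h(nil, zero, n), nil), u := r(zero, nil), p := r(zero, nil), x1 := r(zero, nil) }, so y1 := r(h(nil, zero, n), nil).

r(h(nil, zero, n), nil)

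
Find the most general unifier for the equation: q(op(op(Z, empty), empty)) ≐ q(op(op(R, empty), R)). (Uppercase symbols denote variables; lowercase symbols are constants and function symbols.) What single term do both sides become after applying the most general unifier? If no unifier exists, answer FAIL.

Decompose q/1: op(op(Z, empty), empty) ≐ op(op(R, empty), R).
Decompose op/2: op(Z, empty) ≐ op(R, empty),  empty ≐ R.
Decompose op/2: Z ≐ R,  empty ≐ empty.
Bind Z := R; no other remaining equation mentions Z.
Delete trivial equation empty ≐ empty.
Bind R := empty. Substituting into the earlier binding gives Z := empty.
Applying the MGU to either side gives q(op(op(empty, empty), empty)).

q(op(op(empty, empty), empty))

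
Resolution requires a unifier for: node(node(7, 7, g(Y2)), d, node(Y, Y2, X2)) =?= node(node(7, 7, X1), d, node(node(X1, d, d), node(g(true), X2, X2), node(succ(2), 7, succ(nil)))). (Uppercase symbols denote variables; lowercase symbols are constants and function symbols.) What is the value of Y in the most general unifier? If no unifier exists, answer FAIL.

Decompose node/3: node(7, 7, g(Y2)) =?= node(7, 7, X1),  d =?= d,  node(Y, Y2, X2) =?= node(node(X1, d, d), node(g(true), X2, X2), node(succ(2), 7, succ(nil))).
Decompose node/3: 7 =?= 7,  7 =?= 7,  g(Y2) =?= X1.
Delete trivial equation 7 =?= 7.
Delete trivial equation 7 =?= 7.
Bind X1 := g(Y2); substituting into the one remaining equation that mentions X1 gives: node(Y, Y2, X2) =?= node(node(g(Y2), d, d), node(g(true), X2, X2), node(succ(2), 7, succ(nil))).
Delete trivial equation d =?= d.
Decompose node/3: Y =?= node(g(Y2), d, d),  Y2 =?= node(g(true), X2, X2),  X2 =?= node(succ(2), 7, succ(nil)).
Bind Y := node(g(Y2), d, d); no other remaining equation mentions Y.
Bind Y2 := node(g(true), X2, X2); no other remaining equation mentions Y2. Substituting into the earlier bindings gives X1 := g(node(g(true), X2, X2)), Y := node(g(node(g(true), X2, X2)), d, d).
Bind X2 := node(succ(2), 7, succ(nil)). Substituting into the earlier bindings gives X1 := g(node(g(true), node(succ(2), 7, succ(nil)), node(succ(2), 7, succ(nil)))), Y := node(g(node(g(true), node(succ(2), 7, succ(nil)), node(succ(2), 7, succ(nil)))), d, d), Y2 := node(g(true), node(succ(2), 7, succ(nil)), node(succ(2), 7, succ(nil))).
MGU = { X1 -> g(node(g(true), node(succ(2), 7, succ(nil)), node(succ(2), 7, succ(nil)))), Y -> node(g(node(g(true), node(succ(2), 7, succ(nil)), node(succ(2), 7, succ(nil)))), d, d), Y2 -> node(g(true), node(succ(2), 7, succ(nil)), node(succ(2), 7, succ(nil))), X2 -> node(succ(2), 7, succ(nil)) }, so Y -> node(g(node(g(true), node(succ(2), 7, succ(nil)), node(succ(2), 7, succ(nil)))), d, d).

node(g(node(g(true), node(succ(2), 7, succ(nil)), node(succ(2), 7, succ(nil)))), d, d)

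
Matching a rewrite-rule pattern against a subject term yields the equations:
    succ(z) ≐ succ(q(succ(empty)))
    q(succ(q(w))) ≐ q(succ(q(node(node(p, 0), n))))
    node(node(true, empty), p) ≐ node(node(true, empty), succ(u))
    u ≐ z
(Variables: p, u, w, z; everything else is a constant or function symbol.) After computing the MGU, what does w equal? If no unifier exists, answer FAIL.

node(node(succ(q(succ(empty))), 0), n)

Decompose succ/1: z ≐ q(succ(empty)).
Bind z := q(succ(empty)); substituting into the one remaining equation that mentions z gives: u ≐ q(succ(empty)).
Decompose q/1: succ(q(w)) ≐ succ(q(node(node(p, 0), n))).
Decompose succ/1: q(w) ≐ q(node(node(p, 0), n)).
Decompose q/1: w ≐ node(node(p, 0), n).
Bind w := node(node(p, 0), n); no other remaining equation mentions w.
Decompose node/2: node(true, empty) ≐ node(true, empty),  p ≐ succ(u).
Delete trivial equation node(true, empty) ≐ node(true, empty).
Bind p := succ(u); no other remaining equation mentions p. Substituting into the earlier binding gives w := node(node(succ(u), 0), n).
Bind u := q(succ(empty)). Substituting into the earlier bindings gives w := node(node(succ(q(succ(empty))), 0), n), p := succ(q(succ(empty))).
MGU = { z ↦ q(succ(empty)), w ↦ node(node(succ(q(succ(empty))), 0), n), p ↦ succ(q(succ(empty))), u ↦ q(succ(empty)) }, so w ↦ node(node(succ(q(succ(empty))), 0), n).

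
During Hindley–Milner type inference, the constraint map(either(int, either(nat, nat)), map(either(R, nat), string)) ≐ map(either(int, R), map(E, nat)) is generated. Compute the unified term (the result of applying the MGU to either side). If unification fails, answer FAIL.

Decompose map/2: either(int, either(nat, nat)) ≐ either(int, R),  map(either(R, nat), string) ≐ map(E, nat).
Decompose either/2: int ≐ int,  either(nat, nat) ≐ R.
Delete trivial equation int ≐ int.
Bind R := either(nat, nat); substituting into the remaining equation gives: map(either(either(nat, nat), nat), string) ≐ map(E, nat).
Decompose map/2: either(either(nat, nat), nat) ≐ E,  string ≐ nat.
Bind E := either(either(nat, nat), nat); no other remaining equation mentions E.
Clash: constants string and nat differ; no unifier exists.

FAIL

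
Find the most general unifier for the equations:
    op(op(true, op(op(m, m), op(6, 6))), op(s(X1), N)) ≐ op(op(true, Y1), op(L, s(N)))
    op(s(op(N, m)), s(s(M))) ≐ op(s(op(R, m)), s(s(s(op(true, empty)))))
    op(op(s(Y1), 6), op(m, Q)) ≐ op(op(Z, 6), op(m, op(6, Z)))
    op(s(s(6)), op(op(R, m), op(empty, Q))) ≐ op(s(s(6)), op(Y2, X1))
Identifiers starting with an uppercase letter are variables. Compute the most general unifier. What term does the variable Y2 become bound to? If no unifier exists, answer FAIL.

Decompose op/2: op(true, op(op(m, m), op(6, 6))) ≐ op(true, Y1),  op(s(X1), N) ≐ op(L, s(N)).
Decompose op/2: true ≐ true,  op(op(m, m), op(6, 6)) ≐ Y1.
Delete trivial equation true ≐ true.
Bind Y1 := op(op(m, m), op(6, 6)); substituting into the one remaining equation that mentions Y1 gives: op(op(s(op(op(m, m), op(6, 6))), 6), op(m, Q)) ≐ op(op(Z, 6), op(m, op(6, Z))).
Decompose op/2: s(X1) ≐ L,  N ≐ s(N).
Bind L := s(X1); no other remaining equation mentions L.
Occurs check fails: N occurs in s(N); the equation N ≐ s(N) has no finite solution.

FAIL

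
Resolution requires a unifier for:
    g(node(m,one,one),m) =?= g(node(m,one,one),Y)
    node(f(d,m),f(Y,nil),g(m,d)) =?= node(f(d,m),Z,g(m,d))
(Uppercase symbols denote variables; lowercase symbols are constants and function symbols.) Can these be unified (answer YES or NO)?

YES

Decompose g/2: node(m,one,one) =?= node(m,one,one),  m =?= Y.
Delete trivial equation node(m,one,one) =?= node(m,one,one).
Bind Y := m; substituting into the remaining equation gives: node(f(d,m),f(m,nil),g(m,d)) =?= node(f(d,m),Z,g(m,d)).
Decompose node/3: f(d,m) =?= f(d,m),  f(m,nil) =?= Z,  g(m,d) =?= g(m,d).
Delete trivial equation f(d,m) =?= f(d,m).
Bind Z := f(m,nil); no other remaining equation mentions Z.
Delete trivial equation g(m,d) =?= g(m,d).
No equations remain and no clash or occurs-check failure arose, so a unifier exists.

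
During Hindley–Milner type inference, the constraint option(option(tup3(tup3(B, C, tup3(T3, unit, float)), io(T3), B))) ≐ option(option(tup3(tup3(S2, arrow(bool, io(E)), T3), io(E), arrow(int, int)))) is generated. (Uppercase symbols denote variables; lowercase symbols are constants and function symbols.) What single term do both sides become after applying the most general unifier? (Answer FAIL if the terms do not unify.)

Decompose option/1: option(tup3(tup3(B, C, tup3(T3, unit, float)), io(T3), B)) ≐ option(tup3(tup3(S2, arrow(bool, io(E)), T3), io(E), arrow(int, int))).
Decompose option/1: tup3(tup3(B, C, tup3(T3, unit, float)), io(T3), B) ≐ tup3(tup3(S2, arrow(bool, io(E)), T3), io(E), arrow(int, int)).
Decompose tup3/3: tup3(B, C, tup3(T3, unit, float)) ≐ tup3(S2, arrow(bool, io(E)), T3),  io(T3) ≐ io(E),  B ≐ arrow(int, int).
Decompose tup3/3: B ≐ S2,  C ≐ arrow(bool, io(E)),  tup3(T3, unit, float) ≐ T3.
Bind B := S2; substituting into the one remaining equation that mentions B gives: S2 ≐ arrow(int, int).
Bind C := arrow(bool, io(E)); no other remaining equation mentions C.
Occurs check fails: T3 occurs in tup3(T3, unit, float); the equation T3 ≐ tup3(T3, unit, float) has no finite solution.

FAIL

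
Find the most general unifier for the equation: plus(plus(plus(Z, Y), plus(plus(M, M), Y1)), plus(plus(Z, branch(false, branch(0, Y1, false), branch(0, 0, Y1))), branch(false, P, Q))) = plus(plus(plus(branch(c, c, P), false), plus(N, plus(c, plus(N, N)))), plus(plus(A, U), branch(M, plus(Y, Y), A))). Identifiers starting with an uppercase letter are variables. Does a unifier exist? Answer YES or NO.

Decompose plus/2: plus(plus(Z, Y), plus(plus(M, M), Y1)) = plus(plus(branch(c, c, P), false), plus(N, plus(c, plus(N, N)))),  plus(plus(Z, branch(false, branch(0, Y1, false), branch(0, 0, Y1))), branch(false, P, Q)) = plus(plus(A, U), branch(M, plus(Y, Y), A)).
Decompose plus/2: plus(Z, Y) = plus(branch(c, c, P), false),  plus(plus(M, M), Y1) = plus(N, plus(c, plus(N, N))).
Decompose plus/2: Z = branch(c, c, P),  Y = false.
Bind Z := branch(c, c, P); substituting into the one remaining equation that mentions Z gives: plus(plus(branch(c, c, P), branch(false, branch(0, Y1, false), branch(0, 0, Y1))), branch(false, P, Q)) = plus(plus(A, U), branch(M, plus(Y, Y), A)).
Bind Y := false; substituting into the one remaining equation that mentions Y gives: plus(plus(branch(c, c, P), branch(false, branch(0, Y1, false), branch(0, 0, Y1))), branch(false, P, Q)) = plus(plus(A, U), branch(M, plus(false, false), A)).
Decompose plus/2: plus(M, M) = N,  Y1 = plus(c, plus(N, N)).
Bind N := plus(M, M); substituting into the one remaining equation that mentions N gives: Y1 = plus(c, plus(plus(M, M), plus(M, M))).
Bind Y1 := plus(c, plus(plus(M, M), plus(M, M))); substituting into the remaining equation gives: plus(plus(branch(c, c, P), branch(false, branch(0, plus(c, plus(plus(M, M), plus(M, M))), false), branch(0, 0, plus(c, plus(plus(M, M), plus(M, M)))))), branch(false, P, Q)) = plus(plus(A, U), branch(M, plus(false, false), A)).
Decompose plus/2: plus(branch(c, c, P), branch(false, branch(0, plus(c, plus(plus(M, M), plus(M, M))), false), branch(0, 0, plus(c, plus(plus(M, M), plus(M, M)))))) = plus(A, U),  branch(false, P, Q) = branch(M, plus(false, false), A).
Decompose plus/2: branch(c, c, P) = A,  branch(false, branch(0, plus(c, plus(plus(M, M), plus(M, M))), false), branch(0, 0, plus(c, plus(plus(M, M), plus(M, M))))) = U.
Bind A := branch(c, c, P); substituting into the one remaining equation that mentions A gives: branch(false, P, Q) = branch(M, plus(false, false), branch(c, c, P)).
Bind U := branch(false, branch(0, plus(c, plus(plus(M, M), plus(M, M))), false), branch(0, 0, plus(c, plus(plus(M, M), plus(M, M))))); no other remaining equation mentions U.
Decompose branch/3: false = M,  P = plus(false, false),  Q = branch(c, c, P).
Bind M := false; no other remaining equation mentions M. Substituting into the earlier bindings gives N := plus(false, false), Y1 := plus(c, plus(plus(false, false), plus(false, false))), U := branch(false, branch(0, plus(c, plus(plus(false, false), plus(false, false))), false), branch(0, 0, plus(c, plus(plus(false, false), plus(false, false))))).
Bind P := plus(false, false); substituting into the remaining equation gives: Q = branch(c, c, plus(false, false)). Substituting into the earlier bindings gives Z := branch(c, c, plus(false, false)), A := branch(c, c, plus(false, false)).
Bind Q := branch(c, c, plus(false, false)).
No equations remain and no clash or occurs-check failure arose, so a unifier exists.

YES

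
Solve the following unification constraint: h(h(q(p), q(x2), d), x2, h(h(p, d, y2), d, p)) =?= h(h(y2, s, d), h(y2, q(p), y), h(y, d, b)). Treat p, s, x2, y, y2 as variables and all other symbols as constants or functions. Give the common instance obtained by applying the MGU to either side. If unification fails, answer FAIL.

Decompose h/3: h(q(p), q(x2), d) =?= h(y2, s, d),  x2 =?= h(y2, q(p), y),  h(h(p, d, y2), d, p) =?= h(y, d, b).
Decompose h/3: q(p) =?= y2,  q(x2) =?= s,  d =?= d.
Bind y2 := q(p); substituting into the 2 remaining equations that mention y2 gives: x2 =?= h(q(p), q(p), y),  h(h(p, d, q(p)), d, p) =?= h(y, d, b).
Bind s := q(x2); no other remaining equation mentions s.
Delete trivial equation d =?= d.
Bind x2 := h(q(p), q(p), y); no other remaining equation mentions x2. Substituting into the earlier binding gives s := q(h(q(p), q(p), y)).
Decompose h/3: h(p, d, q(p)) =?= y,  d =?= d,  p =?= b.
Bind y := h(p, d, q(p)); no other remaining equation mentions y. Substituting into the earlier bindings gives s := q(h(q(p), q(p), h(p, d, q(p)))), x2 := h(q(p), q(p), h(p, d, q(p))).
Delete trivial equation d =?= d.
Bind p := b. Substituting into the earlier bindings gives y2 := q(b), s := q(h(q(b), q(b), h(b, d, q(b)))), x2 := h(q(b), q(b), h(b, d, q(b))), y := h(b, d, q(b)).
Applying the MGU to either side gives h(h(q(b), q(h(q(b), q(b), h(b, d, q(b)))), d), h(q(b), q(b), h(b, d, q(b))), h(h(b, d, q(b)), d, b)).

h(h(q(b), q(h(q(b), q(b), h(b, d, q(b)))), d), h(q(b), q(b), h(b, d, q(b))), h(h(b, d, q(b)), d, b))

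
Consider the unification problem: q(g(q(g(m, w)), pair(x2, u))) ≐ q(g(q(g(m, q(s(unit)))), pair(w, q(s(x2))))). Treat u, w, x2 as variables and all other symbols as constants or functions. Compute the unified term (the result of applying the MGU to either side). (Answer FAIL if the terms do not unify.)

q(g(q(g(m, q(s(unit)))), pair(q(s(unit)), q(s(q(s(unit)))))))

Decompose q/1: g(q(g(m, w)), pair(x2, u)) ≐ g(q(g(m, q(s(unit)))), pair(w, q(s(x2)))).
Decompose g/2: q(g(m, w)) ≐ q(g(m, q(s(unit)))),  pair(x2, u) ≐ pair(w, q(s(x2))).
Decompose q/1: g(m, w) ≐ g(m, q(s(unit))).
Decompose g/2: m ≐ m,  w ≐ q(s(unit)).
Delete trivial equation m ≐ m.
Bind w := q(s(unit)); substituting into the remaining equation gives: pair(x2, u) ≐ pair(q(s(unit)), q(s(x2))).
Decompose pair/2: x2 ≐ q(s(unit)),  u ≐ q(s(x2)).
Bind x2 := q(s(unit)); substituting into the remaining equation gives: u ≐ q(s(q(s(unit)))).
Bind u := q(s(q(s(unit)))).
Applying the MGU to either side gives q(g(q(g(m, q(s(unit)))), pair(q(s(unit)), q(s(q(s(unit))))))).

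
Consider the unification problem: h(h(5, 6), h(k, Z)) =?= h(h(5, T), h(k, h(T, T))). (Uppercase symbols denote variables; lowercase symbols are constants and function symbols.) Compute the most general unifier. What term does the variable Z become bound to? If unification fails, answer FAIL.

Decompose h/2: h(5, 6) =?= h(5, T),  h(k, Z) =?= h(k, h(T, T)).
Decompose h/2: 5 =?= 5,  6 =?= T.
Delete trivial equation 5 =?= 5.
Bind T := 6; substituting into the remaining equation gives: h(k, Z) =?= h(k, h(6, 6)).
Decompose h/2: k =?= k,  Z =?= h(6, 6).
Delete trivial equation k =?= k.
Bind Z := h(6, 6).
MGU = { T ↦ 6, Z ↦ h(6, 6) }, so Z ↦ h(6, 6).

h(6, 6)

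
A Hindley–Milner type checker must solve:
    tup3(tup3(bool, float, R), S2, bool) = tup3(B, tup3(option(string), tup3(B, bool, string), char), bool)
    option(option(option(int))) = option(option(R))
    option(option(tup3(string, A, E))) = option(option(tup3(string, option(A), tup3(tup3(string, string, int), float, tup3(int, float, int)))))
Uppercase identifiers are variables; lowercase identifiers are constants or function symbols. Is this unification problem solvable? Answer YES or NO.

Decompose tup3/3: tup3(bool, float, R) = B,  S2 = tup3(option(string), tup3(B, bool, string), char),  bool = bool.
Bind B := tup3(bool, float, R); substituting into the one remaining equation that mentions B gives: S2 = tup3(option(string), tup3(tup3(bool, float, R), bool, string), char).
Bind S2 := tup3(option(string), tup3(tup3(bool, float, R), bool, string), char); no other remaining equation mentions S2.
Delete trivial equation bool = bool.
Decompose option/1: option(option(int)) = option(R).
Decompose option/1: option(int) = R.
Bind R := option(int); no other remaining equation mentions R. Substituting into the earlier bindings gives B := tup3(bool, float, option(int)), S2 := tup3(option(string), tup3(tup3(bool, float, option(int)), bool, string), char).
Decompose option/1: option(tup3(string, A, E)) = option(tup3(string, option(A), tup3(tup3(string, string, int), float, tup3(int, float, int)))).
Decompose option/1: tup3(string, A, E) = tup3(string, option(A), tup3(tup3(string, string, int), float, tup3(int, float, int))).
Decompose tup3/3: string = string,  A = option(A),  E = tup3(tup3(string, string, int), float, tup3(int, float, int)).
Delete trivial equation string = string.
Occurs check fails: A occurs in option(A); the equation A = option(A) has no finite solution.

NO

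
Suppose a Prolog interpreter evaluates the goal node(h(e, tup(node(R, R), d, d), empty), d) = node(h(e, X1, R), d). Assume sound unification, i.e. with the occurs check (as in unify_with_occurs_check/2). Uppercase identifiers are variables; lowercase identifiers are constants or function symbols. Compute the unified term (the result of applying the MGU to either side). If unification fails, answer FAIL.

node(h(e, tup(node(empty, empty), d, d), empty), d)

Decompose node/2: h(e, tup(node(R, R), d, d), empty) = h(e, X1, R),  d = d.
Decompose h/3: e = e,  tup(node(R, R), d, d) = X1,  empty = R.
Delete trivial equation e = e.
Bind X1 := tup(node(R, R), d, d); no other remaining equation mentions X1.
Bind R := empty; no other remaining equation mentions R. Substituting into the earlier binding gives X1 := tup(node(empty, empty), d, d).
Delete trivial equation d = d.
Applying the MGU to either side gives node(h(e, tup(node(empty, empty), d, d), empty), d).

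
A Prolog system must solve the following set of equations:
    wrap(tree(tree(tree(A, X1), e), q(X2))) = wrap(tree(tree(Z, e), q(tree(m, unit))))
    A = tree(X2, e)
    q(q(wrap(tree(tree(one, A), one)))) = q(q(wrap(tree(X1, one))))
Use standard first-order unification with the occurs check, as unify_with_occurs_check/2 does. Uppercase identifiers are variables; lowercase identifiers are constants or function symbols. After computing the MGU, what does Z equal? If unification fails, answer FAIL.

Decompose wrap/1: tree(tree(tree(A, X1), e), q(X2)) = tree(tree(Z, e), q(tree(m, unit))).
Decompose tree/2: tree(tree(A, X1), e) = tree(Z, e),  q(X2) = q(tree(m, unit)).
Decompose tree/2: tree(A, X1) = Z,  e = e.
Bind Z := tree(A, X1); no other remaining equation mentions Z.
Delete trivial equation e = e.
Decompose q/1: X2 = tree(m, unit).
Bind X2 := tree(m, unit); substituting into the one remaining equation that mentions X2 gives: A = tree(tree(m, unit), e).
Bind A := tree(tree(m, unit), e); substituting into the remaining equation gives: q(q(wrap(tree(tree(one, tree(tree(m, unit), e)), one)))) = q(q(wrap(tree(X1, one)))). Substituting into the earlier binding gives Z := tree(tree(tree(m, unit), e), X1).
Decompose q/1: q(wrap(tree(tree(one, tree(tree(m, unit), e)), one))) = q(wrap(tree(X1, one))).
Decompose q/1: wrap(tree(tree(one, tree(tree(m, unit), e)), one)) = wrap(tree(X1, one)).
Decompose wrap/1: tree(tree(one, tree(tree(m, unit), e)), one) = tree(X1, one).
Decompose tree/2: tree(one, tree(tree(m, unit), e)) = X1,  one = one.
Bind X1 := tree(one, tree(tree(m, unit), e)); no other remaining equation mentions X1. Substituting into the earlier binding gives Z := tree(tree(tree(m, unit), e), tree(one, tree(tree(m, unit), e))).
Delete trivial equation one = one.
MGU = { Z = tree(tree(tree(m, unit), e), tree(one, tree(tree(m, unit), e))), X2 = tree(m, unit), A = tree(tree(m, unit), e), X1 = tree(one, tree(tree(m, unit), e)) }, so Z = tree(tree(tree(m, unit), e), tree(one, tree(tree(m, unit), e))).

tree(tree(tree(m, unit), e), tree(one, tree(tree(m, unit), e)))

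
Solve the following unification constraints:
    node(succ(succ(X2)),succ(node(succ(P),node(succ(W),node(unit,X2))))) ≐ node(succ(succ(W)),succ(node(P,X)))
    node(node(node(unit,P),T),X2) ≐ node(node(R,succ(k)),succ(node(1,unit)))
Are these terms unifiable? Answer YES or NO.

Decompose node/2: succ(succ(X2)) ≐ succ(succ(W)),  succ(node(succ(P),node(succ(W),node(unit,X2)))) ≐ succ(node(P,X)).
Decompose succ/1: succ(X2) ≐ succ(W).
Decompose succ/1: X2 ≐ W.
Bind X2 := W; substituting into the remaining equations gives: succ(node(succ(P),node(succ(W),node(unit,W)))) ≐ succ(node(P,X)),  node(node(node(unit,P),T),W) ≐ node(node(R,succ(k)),succ(node(1,unit))).
Decompose succ/1: node(succ(P),node(succ(W),node(unit,W))) ≐ node(P,X).
Decompose node/2: succ(P) ≐ P,  node(succ(W),node(unit,W)) ≐ X.
Occurs check fails: P occurs in succ(P); the equation P ≐ succ(P) has no finite solution.

NO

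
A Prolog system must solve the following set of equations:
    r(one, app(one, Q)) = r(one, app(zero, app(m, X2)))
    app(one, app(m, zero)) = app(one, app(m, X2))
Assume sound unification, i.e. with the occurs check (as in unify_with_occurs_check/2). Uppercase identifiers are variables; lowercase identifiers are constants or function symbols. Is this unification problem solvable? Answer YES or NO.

Decompose r/2: one = one,  app(one, Q) = app(zero, app(m, X2)).
Delete trivial equation one = one.
Decompose app/2: one = zero,  Q = app(m, X2).
Clash: constants one and zero differ; no unifier exists.

NO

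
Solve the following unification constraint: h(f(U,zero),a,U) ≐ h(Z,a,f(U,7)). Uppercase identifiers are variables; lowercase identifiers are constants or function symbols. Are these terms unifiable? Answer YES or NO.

Decompose h/3: f(U,zero) ≐ Z,  a ≐ a,  U ≐ f(U,7).
Bind Z := f(U,zero); no other remaining equation mentions Z.
Delete trivial equation a ≐ a.
Occurs check fails: U occurs in f(U,7); the equation U ≐ f(U,7) has no finite solution.

NO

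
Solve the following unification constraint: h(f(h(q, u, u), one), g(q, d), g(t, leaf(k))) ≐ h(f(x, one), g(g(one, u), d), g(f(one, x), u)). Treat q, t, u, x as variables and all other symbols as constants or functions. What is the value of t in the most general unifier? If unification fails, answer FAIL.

Decompose h/3: f(h(q, u, u), one) ≐ f(x, one),  g(q, d) ≐ g(g(one, u), d),  g(t, leaf(k)) ≐ g(f(one, x), u).
Decompose f/2: h(q, u, u) ≐ x,  one ≐ one.
Bind x := h(q, u, u); substituting into the one remaining equation that mentions x gives: g(t, leaf(k)) ≐ g(f(one, h(q, u, u)), u).
Delete trivial equation one ≐ one.
Decompose g/2: q ≐ g(one, u),  d ≐ d.
Bind q := g(one, u); substituting into the one remaining equation that mentions q gives: g(t, leaf(k)) ≐ g(f(one, h(g(one, u), u, u)), u). Substituting into the earlier binding gives x := h(g(one, u), u, u).
Delete trivial equation d ≐ d.
Decompose g/2: t ≐ f(one, h(g(one, u), u, u)),  leaf(k) ≐ u.
Bind t := f(one, h(g(one, u), u, u)); no other remaining equation mentions t.
Bind u := leaf(k). Substituting into the earlier bindings gives x := h(g(one, leaf(k)), leaf(k), leaf(k)), q := g(one, leaf(k)), t := f(one, h(g(one, leaf(k)), leaf(k), leaf(k))).
MGU = { x ↦ h(g(one, leaf(k)), leaf(k), leaf(k)), q ↦ g(one, leaf(k)), t ↦ f(one, h(g(one, leaf(k)), leaf(k), leaf(k))), u ↦ leaf(k) }, so t ↦ f(one, h(g(one, leaf(k)), leaf(k), leaf(k))).

f(one, h(g(one, leaf(k)), leaf(k), leaf(k)))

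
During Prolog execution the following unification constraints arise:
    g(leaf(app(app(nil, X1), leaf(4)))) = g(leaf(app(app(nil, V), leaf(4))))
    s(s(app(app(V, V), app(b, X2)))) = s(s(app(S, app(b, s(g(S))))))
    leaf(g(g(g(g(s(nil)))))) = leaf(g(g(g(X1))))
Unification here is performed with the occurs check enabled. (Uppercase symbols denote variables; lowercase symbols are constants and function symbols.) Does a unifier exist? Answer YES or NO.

YES

Decompose g/1: leaf(app(app(nil, X1), leaf(4))) = leaf(app(app(nil, V), leaf(4))).
Decompose leaf/1: app(app(nil, X1), leaf(4)) = app(app(nil, V), leaf(4)).
Decompose app/2: app(nil, X1) = app(nil, V),  leaf(4) = leaf(4).
Decompose app/2: nil = nil,  X1 = V.
Delete trivial equation nil = nil.
Bind X1 := V; substituting into the one remaining equation that mentions X1 gives: leaf(g(g(g(g(s(nil)))))) = leaf(g(g(g(V)))).
Delete trivial equation leaf(4) = leaf(4).
Decompose s/1: s(app(app(V, V), app(b, X2))) = s(app(S, app(b, s(g(S))))).
Decompose s/1: app(app(V, V), app(b, X2)) = app(S, app(b, s(g(S)))).
Decompose app/2: app(V, V) = S,  app(b, X2) = app(b, s(g(S))).
Bind S := app(V, V); substituting into the one remaining equation that mentions S gives: app(b, X2) = app(b, s(g(app(V, V)))).
Decompose app/2: b = b,  X2 = s(g(app(V, V))).
Delete trivial equation b = b.
Bind X2 := s(g(app(V, V))); no other remaining equation mentions X2.
Decompose leaf/1: g(g(g(g(s(nil))))) = g(g(g(V))).
Decompose g/1: g(g(g(s(nil)))) = g(g(V)).
Decompose g/1: g(g(s(nil))) = g(V).
Decompose g/1: g(s(nil)) = V.
Bind V := g(s(nil)). Substituting into the earlier bindings gives X1 := g(s(nil)), S := app(g(s(nil)), g(s(nil))), X2 := s(g(app(g(s(nil)), g(s(nil))))).
No equations remain and no clash or occurs-check failure arose, so a unifier exists.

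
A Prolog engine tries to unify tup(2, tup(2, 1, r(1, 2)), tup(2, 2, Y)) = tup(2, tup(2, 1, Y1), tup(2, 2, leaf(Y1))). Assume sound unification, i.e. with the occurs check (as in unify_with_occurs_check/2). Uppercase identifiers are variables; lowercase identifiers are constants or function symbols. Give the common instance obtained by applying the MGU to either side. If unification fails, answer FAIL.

tup(2, tup(2, 1, r(1, 2)), tup(2, 2, leaf(r(1, 2))))

Decompose tup/3: 2 = 2,  tup(2, 1, r(1, 2)) = tup(2, 1, Y1),  tup(2, 2, Y) = tup(2, 2, leaf(Y1)).
Delete trivial equation 2 = 2.
Decompose tup/3: 2 = 2,  1 = 1,  r(1, 2) = Y1.
Delete trivial equation 2 = 2.
Delete trivial equation 1 = 1.
Bind Y1 := r(1, 2); substituting into the remaining equation gives: tup(2, 2, Y) = tup(2, 2, leaf(r(1, 2))).
Decompose tup/3: 2 = 2,  2 = 2,  Y = leaf(r(1, 2)).
Delete trivial equation 2 = 2.
Delete trivial equation 2 = 2.
Bind Y := leaf(r(1, 2)).
Applying the MGU to either side gives tup(2, tup(2, 1, r(1, 2)), tup(2, 2, leaf(r(1, 2)))).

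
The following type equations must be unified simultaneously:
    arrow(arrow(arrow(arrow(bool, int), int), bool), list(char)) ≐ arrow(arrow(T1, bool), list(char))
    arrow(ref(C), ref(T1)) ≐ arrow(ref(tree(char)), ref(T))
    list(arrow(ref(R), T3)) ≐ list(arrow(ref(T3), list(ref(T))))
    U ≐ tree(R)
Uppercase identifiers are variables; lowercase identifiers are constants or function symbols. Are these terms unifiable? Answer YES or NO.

YES

Decompose arrow/2: arrow(arrow(arrow(bool, int), int), bool) ≐ arrow(T1, bool),  list(char) ≐ list(char).
Decompose arrow/2: arrow(arrow(bool, int), int) ≐ T1,  bool ≐ bool.
Bind T1 := arrow(arrow(bool, int), int); substituting into the one remaining equation that mentions T1 gives: arrow(ref(C), ref(arrow(arrow(bool, int), int))) ≐ arrow(ref(tree(char)), ref(T)).
Delete trivial equation bool ≐ bool.
Delete trivial equation list(char) ≐ list(char).
Decompose arrow/2: ref(C) ≐ ref(tree(char)),  ref(arrow(arrow(bool, int), int)) ≐ ref(T).
Decompose ref/1: C ≐ tree(char).
Bind C := tree(char); no other remaining equation mentions C.
Decompose ref/1: arrow(arrow(bool, int), int) ≐ T.
Bind T := arrow(arrow(bool, int), int); substituting into the one remaining equation that mentions T gives: list(arrow(ref(R), T3)) ≐ list(arrow(ref(T3), list(ref(arrow(arrow(bool, int), int))))).
Decompose list/1: arrow(ref(R), T3) ≐ arrow(ref(T3), list(ref(arrow(arrow(bool, int), int)))).
Decompose arrow/2: ref(R) ≐ ref(T3),  T3 ≐ list(ref(arrow(arrow(bool, int), int))).
Decompose ref/1: R ≐ T3.
Bind R := T3; substituting into the one remaining equation that mentions R gives: U ≐ tree(T3).
Bind T3 := list(ref(arrow(arrow(bool, int), int))); substituting into the remaining equation gives: U ≐ tree(list(ref(arrow(arrow(bool, int), int)))). Substituting into the earlier binding gives R := list(ref(arrow(arrow(bool, int), int))).
Bind U := tree(list(ref(arrow(arrow(bool, int), int)))).
No equations remain and no clash or occurs-check failure arose, so a unifier exists.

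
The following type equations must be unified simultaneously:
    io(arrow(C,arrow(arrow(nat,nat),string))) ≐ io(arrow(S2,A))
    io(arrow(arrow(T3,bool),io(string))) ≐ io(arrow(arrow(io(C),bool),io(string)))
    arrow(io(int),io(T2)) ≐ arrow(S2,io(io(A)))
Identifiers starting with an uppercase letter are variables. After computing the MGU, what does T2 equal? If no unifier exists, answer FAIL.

io(arrow(arrow(nat,nat),string))

Decompose io/1: arrow(C,arrow(arrow(nat,nat),string)) ≐ arrow(S2,A).
Decompose arrow/2: C ≐ S2,  arrow(arrow(nat,nat),string) ≐ A.
Bind C := S2; substituting into the one remaining equation that mentions C gives: io(arrow(arrow(T3,bool),io(string))) ≐ io(arrow(arrow(io(S2),bool),io(string))).
Bind A := arrow(arrow(nat,nat),string); substituting into the one remaining equation that mentions A gives: arrow(io(int),io(T2)) ≐ arrow(S2,io(io(arrow(arrow(nat,nat),string)))).
Decompose io/1: arrow(arrow(T3,bool),io(string)) ≐ arrow(arrow(io(S2),bool),io(string)).
Decompose arrow/2: arrow(T3,bool) ≐ arrow(io(S2),bool),  io(string) ≐ io(string).
Decompose arrow/2: T3 ≐ io(S2),  bool ≐ bool.
Bind T3 := io(S2); no other remaining equation mentions T3.
Delete trivial equation bool ≐ bool.
Delete trivial equation io(string) ≐ io(string).
Decompose arrow/2: io(int) ≐ S2,  io(T2) ≐ io(io(arrow(arrow(nat,nat),string))).
Bind S2 := io(int); no other remaining equation mentions S2. Substituting into the earlier bindings gives C := io(int), T3 := io(io(int)).
Decompose io/1: T2 ≐ io(arrow(arrow(nat,nat),string)).
Bind T2 := io(arrow(arrow(nat,nat),string)).
MGU = { C ↦ io(int), A ↦ arrow(arrow(nat,nat),string), T3 ↦ io(io(int)), S2 ↦ io(int), T2 ↦ io(arrow(arrow(nat,nat),string)) }, so T2 ↦ io(arrow(arrow(nat,nat),string)).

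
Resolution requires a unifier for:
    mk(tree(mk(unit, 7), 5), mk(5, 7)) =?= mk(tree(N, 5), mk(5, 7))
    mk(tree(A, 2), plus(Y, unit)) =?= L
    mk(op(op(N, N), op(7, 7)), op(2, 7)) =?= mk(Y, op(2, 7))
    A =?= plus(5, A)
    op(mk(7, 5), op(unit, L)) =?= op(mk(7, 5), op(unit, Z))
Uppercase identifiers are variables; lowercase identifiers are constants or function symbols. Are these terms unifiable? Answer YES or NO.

NO

Decompose mk/2: tree(mk(unit, 7), 5) =?= tree(N, 5),  mk(5, 7) =?= mk(5, 7).
Decompose tree/2: mk(unit, 7) =?= N,  5 =?= 5.
Bind N := mk(unit, 7); substituting into the one remaining equation that mentions N gives: mk(op(op(mk(unit, 7), mk(unit, 7)), op(7, 7)), op(2, 7)) =?= mk(Y, op(2, 7)).
Delete trivial equation 5 =?= 5.
Delete trivial equation mk(5, 7) =?= mk(5, 7).
Bind L := mk(tree(A, 2), plus(Y, unit)); substituting into the one remaining equation that mentions L gives: op(mk(7, 5), op(unit, mk(tree(A, 2), plus(Y, unit)))) =?= op(mk(7, 5), op(unit, Z)).
Decompose mk/2: op(op(mk(unit, 7), mk(unit, 7)), op(7, 7)) =?= Y,  op(2, 7) =?= op(2, 7).
Bind Y := op(op(mk(unit, 7), mk(unit, 7)), op(7, 7)); substituting into the one remaining equation that mentions Y gives: op(mk(7, 5), op(unit, mk(tree(A, 2), plus(op(op(mk(unit, 7), mk(unit, 7)), op(7, 7)), unit)))) =?= op(mk(7, 5), op(unit, Z)). Substituting into the earlier binding gives L := mk(tree(A, 2), plus(op(op(mk(unit, 7), mk(unit, 7)), op(7, 7)), unit)).
Delete trivial equation op(2, 7) =?= op(2, 7).
Occurs check fails: A occurs in plus(5, A); the equation A =?= plus(5, A) has no finite solution.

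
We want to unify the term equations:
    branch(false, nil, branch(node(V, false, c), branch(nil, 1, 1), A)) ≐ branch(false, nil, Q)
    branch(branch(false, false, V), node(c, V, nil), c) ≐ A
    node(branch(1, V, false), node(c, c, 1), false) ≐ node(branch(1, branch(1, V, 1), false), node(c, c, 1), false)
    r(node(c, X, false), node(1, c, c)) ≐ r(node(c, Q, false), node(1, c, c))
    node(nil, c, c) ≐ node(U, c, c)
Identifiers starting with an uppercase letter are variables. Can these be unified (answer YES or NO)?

Decompose branch/3: false ≐ false,  nil ≐ nil,  branch(node(V, false, c), branch(nil, 1, 1), A) ≐ Q.
Delete trivial equation false ≐ false.
Delete trivial equation nil ≐ nil.
Bind Q := branch(node(V, false, c), branch(nil, 1, 1), A); substituting into the one remaining equation that mentions Q gives: r(node(c, X, false), node(1, c, c)) ≐ r(node(c, branch(node(V, false, c), branch(nil, 1, 1), A), false), node(1, c, c)).
Bind A := branch(branch(false, false, V), node(c, V, nil), c); substituting into the one remaining equation that mentions A gives: r(node(c, X, false), node(1, c, c)) ≐ r(node(c, branch(node(V, false, c), branch(nil, 1, 1), branch(branch(false, false, V), node(c, V, nil), c)), false), node(1, c, c)). Substituting into the earlier binding gives Q := branch(node(V, false, c), branch(nil, 1, 1), branch(branch(false, false, V), node(c, V, nil), c)).
Decompose node/3: branch(1, V, false) ≐ branch(1, branch(1, V, 1), false),  node(c, c, 1) ≐ node(c, c, 1),  false ≐ false.
Decompose branch/3: 1 ≐ 1,  V ≐ branch(1, V, 1),  false ≐ false.
Delete trivial equation 1 ≐ 1.
Occurs check fails: V occurs in branch(1, V, 1); the equation V ≐ branch(1, V, 1) has no finite solution.

NO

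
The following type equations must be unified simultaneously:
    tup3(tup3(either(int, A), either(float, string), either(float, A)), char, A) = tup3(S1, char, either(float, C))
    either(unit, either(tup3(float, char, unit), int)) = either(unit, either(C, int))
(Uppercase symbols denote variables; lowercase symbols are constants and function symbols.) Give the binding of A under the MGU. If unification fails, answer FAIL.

Decompose tup3/3: tup3(either(int, A), either(float, string), either(float, A)) = S1,  char = char,  A = either(float, C).
Bind S1 := tup3(either(int, A), either(float, string), either(float, A)); no other remaining equation mentions S1.
Delete trivial equation char = char.
Bind A := either(float, C); no other remaining equation mentions A. Substituting into the earlier binding gives S1 := tup3(either(int, either(float, C)), either(float, string), either(float, either(float, C))).
Decompose either/2: unit = unit,  either(tup3(float, char, unit), int) = either(C, int).
Delete trivial equation unit = unit.
Decompose either/2: tup3(float, char, unit) = C,  int = int.
Bind C := tup3(float, char, unit); no other remaining equation mentions C. Substituting into the earlier bindings gives S1 := tup3(either(int, either(float, tup3(float, char, unit))), either(float, string), either(float, either(float, tup3(float, char, unit)))), A := either(float, tup3(float, char, unit)).
Delete trivial equation int = int.
MGU = { S1 -> tup3(either(int, either(float, tup3(float, char, unit))), either(float, string), either(float, either(float, tup3(float, char, unit)))), A -> either(float, tup3(float, char, unit)), C -> tup3(float, char, unit) }, so A -> either(float, tup3(float, char, unit)).

either(float, tup3(float, char, unit))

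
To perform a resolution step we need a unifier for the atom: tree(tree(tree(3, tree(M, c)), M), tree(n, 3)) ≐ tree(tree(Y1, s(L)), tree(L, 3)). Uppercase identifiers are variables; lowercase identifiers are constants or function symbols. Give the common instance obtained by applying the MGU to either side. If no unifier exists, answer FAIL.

Decompose tree/2: tree(tree(3, tree(M, c)), M) ≐ tree(Y1, s(L)),  tree(n, 3) ≐ tree(L, 3).
Decompose tree/2: tree(3, tree(M, c)) ≐ Y1,  M ≐ s(L).
Bind Y1 := tree(3, tree(M, c)); no other remaining equation mentions Y1.
Bind M := s(L); no other remaining equation mentions M. Substituting into the earlier binding gives Y1 := tree(3, tree(s(L), c)).
Decompose tree/2: n ≐ L,  3 ≐ 3.
Bind L := n; no other remaining equation mentions L. Substituting into the earlier bindings gives Y1 := tree(3, tree(s(n), c)), M := s(n).
Delete trivial equation 3 ≐ 3.
Applying the MGU to either side gives tree(tree(tree(3, tree(s(n), c)), s(n)), tree(n, 3)).

tree(tree(tree(3, tree(s(n), c)), s(n)), tree(n, 3))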